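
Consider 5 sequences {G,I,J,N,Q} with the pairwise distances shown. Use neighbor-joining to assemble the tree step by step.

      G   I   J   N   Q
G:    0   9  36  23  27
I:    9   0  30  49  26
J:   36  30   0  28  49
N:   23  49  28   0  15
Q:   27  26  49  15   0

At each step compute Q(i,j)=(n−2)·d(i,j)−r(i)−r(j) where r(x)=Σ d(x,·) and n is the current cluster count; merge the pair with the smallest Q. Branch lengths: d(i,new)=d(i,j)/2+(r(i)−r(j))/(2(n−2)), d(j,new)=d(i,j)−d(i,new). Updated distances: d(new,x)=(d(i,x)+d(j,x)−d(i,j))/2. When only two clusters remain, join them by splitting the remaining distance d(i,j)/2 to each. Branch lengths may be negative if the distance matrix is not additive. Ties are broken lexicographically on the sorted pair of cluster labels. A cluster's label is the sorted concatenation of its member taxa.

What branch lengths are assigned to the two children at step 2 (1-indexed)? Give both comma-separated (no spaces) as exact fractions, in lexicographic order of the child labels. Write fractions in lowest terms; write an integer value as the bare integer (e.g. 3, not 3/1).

23/8,49/8

step 1: merge (N,Q) at d=15, Q=-187; branch lengths N→43/6, Q→47/6; new cluster NQ
  updated: d(G,NQ)=35/2, d(I,NQ)=30, d(J,NQ)=31
step 2: merge (G,I) at d=9, Q=-227/2; branch lengths G→23/8, I→49/8; new cluster GI
  updated: d(GI,J)=57/2, d(GI,NQ)=77/4
step 3: merge (GI,J) at d=57/2, Q=-315/4; branch lengths GI→67/8, J→161/8; new cluster GIJ
  updated: d(GIJ,NQ)=87/8
step 4: merge (GIJ,NQ) at d=87/8; branch lengths GIJ→87/16, NQ→87/16; new cluster GIJNQ
final tree: (((G:23/8,I:49/8):67/8,J:161/8):87/16,(N:43/6,Q:47/6):87/16)
total length: 507/8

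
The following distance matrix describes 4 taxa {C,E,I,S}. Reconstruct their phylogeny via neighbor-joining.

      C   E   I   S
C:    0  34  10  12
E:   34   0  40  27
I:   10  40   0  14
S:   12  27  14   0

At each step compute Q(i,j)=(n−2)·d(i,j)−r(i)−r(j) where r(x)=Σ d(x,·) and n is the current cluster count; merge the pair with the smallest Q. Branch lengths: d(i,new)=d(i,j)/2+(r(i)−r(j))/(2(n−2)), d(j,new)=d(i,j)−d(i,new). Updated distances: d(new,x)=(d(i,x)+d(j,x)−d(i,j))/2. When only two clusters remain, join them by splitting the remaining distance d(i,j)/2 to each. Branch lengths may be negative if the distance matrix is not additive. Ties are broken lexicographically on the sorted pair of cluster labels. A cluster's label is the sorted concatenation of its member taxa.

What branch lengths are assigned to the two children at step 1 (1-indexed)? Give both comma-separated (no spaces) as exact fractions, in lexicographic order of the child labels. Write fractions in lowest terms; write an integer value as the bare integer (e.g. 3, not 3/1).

iteration 1: select C,I (d=10, Q=-100); attach at lengths (3, 7); label the merged cluster CI
  updated: d(CI,E)=32, d(CI,S)=8
iteration 2: select CI,E (d=32, Q=-67); attach at lengths (13/2, 51/2); label the merged cluster CEI
  updated: d(CEI,S)=3/2
iteration 3: select CEI,S (d=3/2); attach at lengths (3/4, 3/4); label the merged cluster CEIS
final tree: (((C:3,I:7):13/2,E:51/2):3/4,S:3/4)
total length: 87/2

3,7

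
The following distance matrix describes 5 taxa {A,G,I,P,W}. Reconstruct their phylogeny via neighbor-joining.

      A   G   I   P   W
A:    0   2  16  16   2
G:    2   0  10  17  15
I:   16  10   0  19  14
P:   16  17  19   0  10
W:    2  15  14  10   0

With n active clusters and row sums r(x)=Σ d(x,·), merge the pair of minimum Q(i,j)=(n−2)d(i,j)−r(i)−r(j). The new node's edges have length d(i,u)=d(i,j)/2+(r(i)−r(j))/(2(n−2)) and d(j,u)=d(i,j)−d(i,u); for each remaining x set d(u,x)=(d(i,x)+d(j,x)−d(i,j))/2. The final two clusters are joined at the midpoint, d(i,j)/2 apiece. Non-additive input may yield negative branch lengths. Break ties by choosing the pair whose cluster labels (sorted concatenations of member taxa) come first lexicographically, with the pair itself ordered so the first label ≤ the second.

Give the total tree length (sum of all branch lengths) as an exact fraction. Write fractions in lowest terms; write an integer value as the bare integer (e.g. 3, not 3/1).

iteration 1: select A,G (d=2, Q=-74); attach at lengths (-1/3, 7/3); label the merged cluster AG
  updated: d(AG,I)=12, d(AG,P)=31/2, d(AG,W)=15/2
iteration 2: select AG,I (d=12, Q=-56); attach at lengths (7/2, 17/2); label the merged cluster AGI
  updated: d(AGI,P)=45/4, d(AGI,W)=19/4
iteration 3: select AGI,P (d=45/4, Q=-26); attach at lengths (3, 33/4); label the merged cluster AGIP
  updated: d(AGIP,W)=7/4
iteration 4: select AGIP,W (d=7/4); attach at lengths (7/8, 7/8); label the merged cluster AGIPW
final tree: ((((A:-1/3,G:7/3):7/2,I:17/2):3,P:33/4):7/8,W:7/8)
total length: 27

27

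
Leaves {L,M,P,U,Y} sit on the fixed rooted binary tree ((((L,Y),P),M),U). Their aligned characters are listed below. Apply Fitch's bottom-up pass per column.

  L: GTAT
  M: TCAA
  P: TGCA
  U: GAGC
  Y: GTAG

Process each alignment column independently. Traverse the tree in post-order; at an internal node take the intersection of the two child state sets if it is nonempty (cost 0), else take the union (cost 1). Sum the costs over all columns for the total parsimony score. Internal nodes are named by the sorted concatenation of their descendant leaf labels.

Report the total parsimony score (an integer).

[col 0] LY: children L:{G}, Y:{G} ∩→ {G}; cost 0
[col 0] LPY: children LY:{G}, P:{T} ∪→ {G,T}; cost 1
[col 0] LMPY: children LPY:{G,T}, M:{T} ∩→ {T}; cost 0
[col 0] LMPUY: children LMPY:{T}, U:{G} ∪→ {G,T}; cost 1
[col 1] LY: children L:{T}, Y:{T} ∩→ {T}; cost 0
[col 1] LPY: children LY:{T}, P:{G} ∪→ {G,T}; cost 1
[col 1] LMPY: children LPY:{G,T}, M:{C} ∪→ {C,G,T}; cost 1
[col 1] LMPUY: children LMPY:{C,G,T}, U:{A} ∪→ {A,C,G,T}; cost 1
[col 2] LY: children L:{A}, Y:{A} ∩→ {A}; cost 0
[col 2] LPY: children LY:{A}, P:{C} ∪→ {A,C}; cost 1
[col 2] LMPY: children LPY:{A,C}, M:{A} ∩→ {A}; cost 0
[col 2] LMPUY: children LMPY:{A}, U:{G} ∪→ {A,G}; cost 1
[col 3] LY: children L:{T}, Y:{G} ∪→ {G,T}; cost 1
[col 3] LPY: children LY:{G,T}, P:{A} ∪→ {A,G,T}; cost 1
[col 3] LMPY: children LPY:{A,G,T}, M:{A} ∩→ {A}; cost 0
[col 3] LMPUY: children LMPY:{A}, U:{C} ∪→ {A,C}; cost 1
per-site changes: [2, 3, 2, 3]; total = 10

10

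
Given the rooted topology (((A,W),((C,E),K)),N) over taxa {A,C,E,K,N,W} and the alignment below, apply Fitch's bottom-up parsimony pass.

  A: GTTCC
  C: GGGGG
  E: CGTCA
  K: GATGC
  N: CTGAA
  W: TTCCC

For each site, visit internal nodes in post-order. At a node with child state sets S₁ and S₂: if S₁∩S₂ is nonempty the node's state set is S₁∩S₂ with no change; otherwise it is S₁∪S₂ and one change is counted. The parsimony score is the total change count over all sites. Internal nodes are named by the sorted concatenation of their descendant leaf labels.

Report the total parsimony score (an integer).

14

[col 0] AW: children A:{G}, W:{T} ∪→ {G,T}; cost 1
[col 0] CE: children C:{G}, E:{C} ∪→ {C,G}; cost 1
[col 0] CEK: children CE:{C,G}, K:{G} ∩→ {G}; cost 0
[col 0] ACEKW: children AW:{G,T}, CEK:{G} ∩→ {G}; cost 0
[col 0] ACEKNW: children ACEKW:{G}, N:{C} ∪→ {C,G}; cost 1
[col 1] AW: children A:{T}, W:{T} ∩→ {T}; cost 0
[col 1] CE: children C:{G}, E:{G} ∩→ {G}; cost 0
[col 1] CEK: children CE:{G}, K:{A} ∪→ {A,G}; cost 1
[col 1] ACEKW: children AW:{T}, CEK:{A,G} ∪→ {A,G,T}; cost 1
[col 1] ACEKNW: children ACEKW:{A,G,T}, N:{T} ∩→ {T}; cost 0
[col 2] AW: children A:{T}, W:{C} ∪→ {C,T}; cost 1
[col 2] CE: children C:{G}, E:{T} ∪→ {G,T}; cost 1
[col 2] CEK: children CE:{G,T}, K:{T} ∩→ {T}; cost 0
[col 2] ACEKW: children AW:{C,T}, CEK:{T} ∩→ {T}; cost 0
[col 2] ACEKNW: children ACEKW:{T}, N:{G} ∪→ {G,T}; cost 1
[col 3] AW: children A:{C}, W:{C} ∩→ {C}; cost 0
[col 3] CE: children C:{G}, E:{C} ∪→ {C,G}; cost 1
[col 3] CEK: children CE:{C,G}, K:{G} ∩→ {G}; cost 0
[col 3] ACEKW: children AW:{C}, CEK:{G} ∪→ {C,G}; cost 1
[col 3] ACEKNW: children ACEKW:{C,G}, N:{A} ∪→ {A,C,G}; cost 1
[col 4] AW: children A:{C}, W:{C} ∩→ {C}; cost 0
[col 4] CE: children C:{G}, E:{A} ∪→ {A,G}; cost 1
[col 4] CEK: children CE:{A,G}, K:{C} ∪→ {A,C,G}; cost 1
[col 4] ACEKW: children AW:{C}, CEK:{A,C,G} ∩→ {C}; cost 0
[col 4] ACEKNW: children ACEKW:{C}, N:{A} ∪→ {A,C}; cost 1
per-site changes: [3, 2, 3, 3, 3]; total = 14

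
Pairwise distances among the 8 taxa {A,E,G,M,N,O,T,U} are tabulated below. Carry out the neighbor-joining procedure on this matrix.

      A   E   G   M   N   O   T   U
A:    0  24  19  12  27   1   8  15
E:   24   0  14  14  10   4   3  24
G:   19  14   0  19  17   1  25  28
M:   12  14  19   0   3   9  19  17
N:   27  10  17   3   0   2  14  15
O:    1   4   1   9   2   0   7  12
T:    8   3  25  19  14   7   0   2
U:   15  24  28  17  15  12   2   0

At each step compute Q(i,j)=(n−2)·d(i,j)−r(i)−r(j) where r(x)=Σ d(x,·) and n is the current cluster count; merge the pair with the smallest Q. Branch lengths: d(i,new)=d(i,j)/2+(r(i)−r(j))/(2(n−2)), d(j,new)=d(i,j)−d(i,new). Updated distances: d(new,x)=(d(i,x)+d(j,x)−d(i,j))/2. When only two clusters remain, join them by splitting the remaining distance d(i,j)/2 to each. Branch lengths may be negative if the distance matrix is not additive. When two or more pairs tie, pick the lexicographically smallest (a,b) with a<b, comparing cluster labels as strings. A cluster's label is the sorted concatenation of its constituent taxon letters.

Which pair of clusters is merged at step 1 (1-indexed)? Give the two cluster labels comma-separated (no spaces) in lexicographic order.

iteration 1: select T,U (d=2, Q=-179); attach at lengths (-23/12, 47/12); label the merged cluster TU
  updated: d(A,TU)=21/2, d(E,TU)=25/2, d(G,TU)=51/2, d(M,TU)=17, d(N,TU)=27/2, d(O,TU)=17/2
iteration 2: select M,N (d=3, Q=-263/2); attach at lengths (33/20, 27/20); label the merged cluster MN
  updated: d(A,MN)=18, d(E,MN)=21/2, d(G,MN)=33/2, d(MN,O)=4, d(MN,TU)=55/4
iteration 3: select A,TU (d=21/2, Q=-405/4); attach at lengths (175/32, 161/32); label the merged cluster ATU
  updated: d(ATU,E)=13, d(ATU,G)=17, d(ATU,MN)=85/8, d(ATU,O)=-1/2
iteration 4: select G,O (d=1, Q=-54); attach at lengths (43/6, -37/6); label the merged cluster GO
  updated: d(ATU,GO)=31/4, d(E,GO)=17/2, d(GO,MN)=39/4
iteration 5: select ATU,GO (d=31/4, Q=-335/8); attach at lengths (167/32, 81/32); label the merged cluster AGOTU
  updated: d(AGOTU,E)=55/8, d(AGOTU,MN)=101/16
iteration 6: select AGOTU,E (d=55/8, Q=-379/16); attach at lengths (43/32, 177/32); label the merged cluster AEGOTU
  updated: d(AEGOTU,MN)=159/32
iteration 7: select AEGOTU,MN (d=159/32); attach at lengths (159/64, 159/64); label the merged cluster AEGMNOTU
final tree: ((((A:175/32,(T:-23/12,U:47/12):161/32):167/32,(G:43/6,O:-37/6):81/32):43/32,E:177/32):159/64,(M:33/20,N:27/20):159/64)
total length: 1155/32

T,U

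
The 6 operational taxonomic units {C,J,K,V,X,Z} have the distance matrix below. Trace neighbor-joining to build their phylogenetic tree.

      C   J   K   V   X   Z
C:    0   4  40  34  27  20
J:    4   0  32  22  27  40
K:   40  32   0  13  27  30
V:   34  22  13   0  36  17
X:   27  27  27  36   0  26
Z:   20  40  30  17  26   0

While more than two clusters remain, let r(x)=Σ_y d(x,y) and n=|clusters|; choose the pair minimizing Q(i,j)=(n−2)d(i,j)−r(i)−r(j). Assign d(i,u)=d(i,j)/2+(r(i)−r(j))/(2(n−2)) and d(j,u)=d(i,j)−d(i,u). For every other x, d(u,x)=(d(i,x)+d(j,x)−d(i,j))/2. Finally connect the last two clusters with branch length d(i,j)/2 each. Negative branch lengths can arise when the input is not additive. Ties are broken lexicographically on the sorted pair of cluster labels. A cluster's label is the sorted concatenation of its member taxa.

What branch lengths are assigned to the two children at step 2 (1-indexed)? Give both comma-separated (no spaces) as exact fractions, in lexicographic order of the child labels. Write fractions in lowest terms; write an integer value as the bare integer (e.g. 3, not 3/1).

1. join C+J (d=4, Q=-234) ⇒ CJ; edges |C|=2, |J|=2
  updated: d(CJ,K)=34, d(CJ,V)=26, d(CJ,X)=25, d(CJ,Z)=28
2. join K+V (d=13, Q=-157) ⇒ KV; edges |K|=17/2, |V|=9/2
  updated: d(CJ,KV)=47/2, d(KV,X)=25, d(KV,Z)=17
3. join CJ+X (d=25, Q=-205/2) ⇒ CJX; edges |CJ|=101/8, |X|=99/8
  updated: d(CJX,KV)=47/4, d(CJX,Z)=29/2
4. join CJX+KV (d=47/4, Q=-173/4) ⇒ CJKVX; edges |CJX|=37/8, |KV|=57/8
  updated: d(CJKVX,Z)=79/8
5. join CJKVX+Z (d=79/8) ⇒ CJKVXZ; edges |CJKVX|=79/16, |Z|=79/16
final tree: ((((C:2,J:2):101/8,X:99/8):37/8,(K:17/2,V:9/2):57/8):79/16,Z:79/16)
total length: 509/8

17/2,9/2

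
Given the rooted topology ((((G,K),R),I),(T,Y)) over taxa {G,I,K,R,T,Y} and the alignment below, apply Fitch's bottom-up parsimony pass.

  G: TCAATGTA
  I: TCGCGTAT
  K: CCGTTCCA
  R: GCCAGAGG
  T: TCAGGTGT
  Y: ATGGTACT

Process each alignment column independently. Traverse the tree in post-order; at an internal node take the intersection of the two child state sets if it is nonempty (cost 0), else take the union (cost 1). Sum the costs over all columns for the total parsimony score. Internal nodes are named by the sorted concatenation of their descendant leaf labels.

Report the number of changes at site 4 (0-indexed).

[col 0] GK: children G:{T}, K:{C} ∪→ {C,T}; cost 1
[col 0] GKR: children GK:{C,T}, R:{G} ∪→ {C,G,T}; cost 1
[col 0] GIKR: children GKR:{C,G,T}, I:{T} ∩→ {T}; cost 0
[col 0] TY: children T:{T}, Y:{A} ∪→ {A,T}; cost 1
[col 0] GIKRTY: children GIKR:{T}, TY:{A,T} ∩→ {T}; cost 0
[col 1] GK: children G:{C}, K:{C} ∩→ {C}; cost 0
[col 1] GKR: children GK:{C}, R:{C} ∩→ {C}; cost 0
[col 1] GIKR: children GKR:{C}, I:{C} ∩→ {C}; cost 0
[col 1] TY: children T:{C}, Y:{T} ∪→ {C,T}; cost 1
[col 1] GIKRTY: children GIKR:{C}, TY:{C,T} ∩→ {C}; cost 0
[col 2] GK: children G:{A}, K:{G} ∪→ {A,G}; cost 1
[col 2] GKR: children GK:{A,G}, R:{C} ∪→ {A,C,G}; cost 1
[col 2] GIKR: children GKR:{A,C,G}, I:{G} ∩→ {G}; cost 0
[col 2] TY: children T:{A}, Y:{G} ∪→ {A,G}; cost 1
[col 2] GIKRTY: children GIKR:{G}, TY:{A,G} ∩→ {G}; cost 0
[col 3] GK: children G:{A}, K:{T} ∪→ {A,T}; cost 1
[col 3] GKR: children GK:{A,T}, R:{A} ∩→ {A}; cost 0
[col 3] GIKR: children GKR:{A}, I:{C} ∪→ {A,C}; cost 1
[col 3] TY: children T:{G}, Y:{G} ∩→ {G}; cost 0
[col 3] GIKRTY: children GIKR:{A,C}, TY:{G} ∪→ {A,C,G}; cost 1
[col 4] GK: children G:{T}, K:{T} ∩→ {T}; cost 0
[col 4] GKR: children GK:{T}, R:{G} ∪→ {G,T}; cost 1
[col 4] GIKR: children GKR:{G,T}, I:{G} ∩→ {G}; cost 0
[col 4] TY: children T:{G}, Y:{T} ∪→ {G,T}; cost 1
[col 4] GIKRTY: children GIKR:{G}, TY:{G,T} ∩→ {G}; cost 0
[col 5] GK: children G:{G}, K:{C} ∪→ {C,G}; cost 1
[col 5] GKR: children GK:{C,G}, R:{A} ∪→ {A,C,G}; cost 1
[col 5] GIKR: children GKR:{A,C,G}, I:{T} ∪→ {A,C,G,T}; cost 1
[col 5] TY: children T:{T}, Y:{A} ∪→ {A,T}; cost 1
[col 5] GIKRTY: children GIKR:{A,C,G,T}, TY:{A,T} ∩→ {A,T}; cost 0
[col 6] GK: children G:{T}, K:{C} ∪→ {C,T}; cost 1
[col 6] GKR: children GK:{C,T}, R:{G} ∪→ {C,G,T}; cost 1
[col 6] GIKR: children GKR:{C,G,T}, I:{A} ∪→ {A,C,G,T}; cost 1
[col 6] TY: children T:{G}, Y:{C} ∪→ {C,G}; cost 1
[col 6] GIKRTY: children GIKR:{A,C,G,T}, TY:{C,G} ∩→ {C,G}; cost 0
[col 7] GK: children G:{A}, K:{A} ∩→ {A}; cost 0
[col 7] GKR: children GK:{A}, R:{G} ∪→ {A,G}; cost 1
[col 7] GIKR: children GKR:{A,G}, I:{T} ∪→ {A,G,T}; cost 1
[col 7] TY: children T:{T}, Y:{T} ∩→ {T}; cost 0
[col 7] GIKRTY: children GIKR:{A,G,T}, TY:{T} ∩→ {T}; cost 0
per-site changes: [3, 1, 3, 3, 2, 4, 4, 2]; total = 22

2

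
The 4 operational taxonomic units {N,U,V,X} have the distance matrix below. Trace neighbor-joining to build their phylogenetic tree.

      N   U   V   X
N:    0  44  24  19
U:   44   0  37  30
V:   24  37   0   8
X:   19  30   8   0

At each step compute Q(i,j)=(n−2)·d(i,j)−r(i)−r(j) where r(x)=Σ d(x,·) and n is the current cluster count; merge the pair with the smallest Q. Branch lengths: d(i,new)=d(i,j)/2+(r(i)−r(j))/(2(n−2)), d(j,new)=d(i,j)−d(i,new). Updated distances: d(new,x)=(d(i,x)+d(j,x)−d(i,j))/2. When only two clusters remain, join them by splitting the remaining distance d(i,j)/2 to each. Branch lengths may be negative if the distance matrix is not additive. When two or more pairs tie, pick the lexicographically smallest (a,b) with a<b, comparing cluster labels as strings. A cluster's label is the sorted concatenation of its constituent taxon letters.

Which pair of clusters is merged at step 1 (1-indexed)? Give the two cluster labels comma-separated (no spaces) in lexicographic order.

step 1: merge (N,U) at d=44, Q=-110; branch lengths N→16, U→28; new cluster NU
  updated: d(NU,V)=17/2, d(NU,X)=5/2
step 2: merge (NU,V) at d=17/2, Q=-19; branch lengths NU→3/2, V→7; new cluster NUV
  updated: d(NUV,X)=1
step 3: merge (NUV,X) at d=1; branch lengths NUV→1/2, X→1/2; new cluster NUVX
final tree: (((N:16,U:28):3/2,V:7):1/2,X:1/2)
total length: 107/2

N,U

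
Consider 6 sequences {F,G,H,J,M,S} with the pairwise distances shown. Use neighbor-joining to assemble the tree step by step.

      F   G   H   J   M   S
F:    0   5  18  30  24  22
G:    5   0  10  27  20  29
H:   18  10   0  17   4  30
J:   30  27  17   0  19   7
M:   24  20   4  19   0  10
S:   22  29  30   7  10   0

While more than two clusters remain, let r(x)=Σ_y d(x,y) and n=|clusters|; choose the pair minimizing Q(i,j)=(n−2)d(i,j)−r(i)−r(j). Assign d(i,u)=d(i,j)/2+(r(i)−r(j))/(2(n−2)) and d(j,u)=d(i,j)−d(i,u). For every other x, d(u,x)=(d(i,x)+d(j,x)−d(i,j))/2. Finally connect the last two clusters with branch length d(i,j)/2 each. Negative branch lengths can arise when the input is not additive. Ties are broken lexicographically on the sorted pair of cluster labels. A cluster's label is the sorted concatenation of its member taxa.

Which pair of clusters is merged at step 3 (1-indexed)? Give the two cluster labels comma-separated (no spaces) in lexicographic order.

FG,H

step 1: merge (F,G) at d=5, Q=-170; branch lengths F→7/2, G→3/2; new cluster FG
  updated: d(FG,H)=23/2, d(FG,J)=26, d(FG,M)=39/2, d(FG,S)=23
step 2: merge (J,S) at d=7, Q=-118; branch lengths J→10/3, S→11/3; new cluster JS
  updated: d(FG,JS)=21, d(H,JS)=20, d(JS,M)=11
step 3: merge (FG,H) at d=23/2, Q=-129/2; branch lengths FG→79/8, H→13/8; new cluster FGH
  updated: d(FGH,JS)=59/4, d(FGH,M)=6
step 4: merge (FGH,JS) at d=59/4, Q=-127/4; branch lengths FGH→39/8, JS→79/8; new cluster FGHJS
  updated: d(FGHJS,M)=9/8
step 5: merge (FGHJS,M) at d=9/8; branch lengths FGHJS→9/16, M→9/16; new cluster FGHJMS
final tree: ((((F:7/2,G:3/2):79/8,H:13/8):39/8,(J:10/3,S:11/3):79/8):9/16,M:9/16)
total length: 315/8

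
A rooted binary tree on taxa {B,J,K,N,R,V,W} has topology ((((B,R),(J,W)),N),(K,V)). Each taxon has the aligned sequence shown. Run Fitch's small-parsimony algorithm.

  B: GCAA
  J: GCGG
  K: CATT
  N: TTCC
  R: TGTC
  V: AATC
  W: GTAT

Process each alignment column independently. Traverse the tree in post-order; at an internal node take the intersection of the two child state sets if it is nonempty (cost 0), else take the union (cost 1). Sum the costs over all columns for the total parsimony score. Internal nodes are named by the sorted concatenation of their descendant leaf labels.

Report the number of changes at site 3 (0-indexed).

4

site 0, node BR: B={G} ∪ R={T} → {G,T} (+1)
site 0, node JW: J={G} ∩ W={G} → {G} (+0)
site 0, node BJRW: BR={G,T} ∩ JW={G} → {G} (+0)
site 0, node BJNRW: BJRW={G} ∪ N={T} → {G,T} (+1)
site 0, node KV: K={C} ∪ V={A} → {A,C} (+1)
site 0, node BJKNRVW: BJNRW={G,T} ∪ KV={A,C} → {A,C,G,T} (+1)
site 1, node BR: B={C} ∪ R={G} → {C,G} (+1)
site 1, node JW: J={C} ∪ W={T} → {C,T} (+1)
site 1, node BJRW: BR={C,G} ∩ JW={C,T} → {C} (+0)
site 1, node BJNRW: BJRW={C} ∪ N={T} → {C,T} (+1)
site 1, node KV: K={A} ∩ V={A} → {A} (+0)
site 1, node BJKNRVW: BJNRW={C,T} ∪ KV={A} → {A,C,T} (+1)
site 2, node BR: B={A} ∪ R={T} → {A,T} (+1)
site 2, node JW: J={G} ∪ W={A} → {A,G} (+1)
site 2, node BJRW: BR={A,T} ∩ JW={A,G} → {A} (+0)
site 2, node BJNRW: BJRW={A} ∪ N={C} → {A,C} (+1)
site 2, node KV: K={T} ∩ V={T} → {T} (+0)
site 2, node BJKNRVW: BJNRW={A,C} ∪ KV={T} → {A,C,T} (+1)
site 3, node BR: B={A} ∪ R={C} → {A,C} (+1)
site 3, node JW: J={G} ∪ W={T} → {G,T} (+1)
site 3, node BJRW: BR={A,C} ∪ JW={G,T} → {A,C,G,T} (+1)
site 3, node BJNRW: BJRW={A,C,G,T} ∩ N={C} → {C} (+0)
site 3, node KV: K={T} ∪ V={C} → {C,T} (+1)
site 3, node BJKNRVW: BJNRW={C} ∩ KV={C,T} → {C} (+0)
per-site changes: [4, 4, 4, 4]; total = 16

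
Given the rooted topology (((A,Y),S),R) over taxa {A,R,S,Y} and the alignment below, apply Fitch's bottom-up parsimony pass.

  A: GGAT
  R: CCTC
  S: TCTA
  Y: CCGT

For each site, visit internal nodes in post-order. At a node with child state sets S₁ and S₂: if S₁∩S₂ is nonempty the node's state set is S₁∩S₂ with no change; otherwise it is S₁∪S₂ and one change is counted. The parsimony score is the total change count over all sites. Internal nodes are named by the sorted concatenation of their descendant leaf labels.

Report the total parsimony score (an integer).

site 0, node AY: A={G} ∪ Y={C} → {C,G} (+1)
site 0, node ASY: AY={C,G} ∪ S={T} → {C,G,T} (+1)
site 0, node ARSY: ASY={C,G,T} ∩ R={C} → {C} (+0)
site 1, node AY: A={G} ∪ Y={C} → {C,G} (+1)
site 1, node ASY: AY={C,G} ∩ S={C} → {C} (+0)
site 1, node ARSY: ASY={C} ∩ R={C} → {C} (+0)
site 2, node AY: A={A} ∪ Y={G} → {A,G} (+1)
site 2, node ASY: AY={A,G} ∪ S={T} → {A,G,T} (+1)
site 2, node ARSY: ASY={A,G,T} ∩ R={T} → {T} (+0)
site 3, node AY: A={T} ∩ Y={T} → {T} (+0)
site 3, node ASY: AY={T} ∪ S={A} → {A,T} (+1)
site 3, node ARSY: ASY={A,T} ∪ R={C} → {A,C,T} (+1)
per-site changes: [2, 1, 2, 2]; total = 7

7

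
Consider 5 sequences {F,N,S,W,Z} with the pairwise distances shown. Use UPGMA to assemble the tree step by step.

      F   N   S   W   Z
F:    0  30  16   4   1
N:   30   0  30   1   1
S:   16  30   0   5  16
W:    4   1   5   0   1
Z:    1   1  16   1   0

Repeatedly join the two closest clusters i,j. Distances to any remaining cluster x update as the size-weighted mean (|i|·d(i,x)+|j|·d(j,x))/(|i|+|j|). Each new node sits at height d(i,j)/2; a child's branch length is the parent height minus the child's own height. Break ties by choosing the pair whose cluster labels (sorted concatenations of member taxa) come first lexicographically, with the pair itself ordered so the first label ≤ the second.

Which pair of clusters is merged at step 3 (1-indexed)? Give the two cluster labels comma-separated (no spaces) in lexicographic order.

iteration 1: select F,Z (d=1); attach at lengths (1/2, 1/2); label the merged cluster FZ
  updated: d(FZ,N)=31/2, d(FZ,S)=16, d(FZ,W)=5/2
iteration 2: select N,W (d=1); attach at lengths (1/2, 1/2); label the merged cluster NW
  updated: d(FZ,NW)=9, d(NW,S)=35/2
iteration 3: select FZ,NW (d=9); attach at lengths (4, 4); label the merged cluster FNWZ
  updated: d(FNWZ,S)=67/4
iteration 4: select FNWZ,S (d=67/4); attach at lengths (31/8, 67/8); label the merged cluster FNSWZ
final tree: (((F:1/2,Z:1/2):4,(N:1/2,W:1/2):4):31/8,S:67/8)
total length: 89/4

FZ,NW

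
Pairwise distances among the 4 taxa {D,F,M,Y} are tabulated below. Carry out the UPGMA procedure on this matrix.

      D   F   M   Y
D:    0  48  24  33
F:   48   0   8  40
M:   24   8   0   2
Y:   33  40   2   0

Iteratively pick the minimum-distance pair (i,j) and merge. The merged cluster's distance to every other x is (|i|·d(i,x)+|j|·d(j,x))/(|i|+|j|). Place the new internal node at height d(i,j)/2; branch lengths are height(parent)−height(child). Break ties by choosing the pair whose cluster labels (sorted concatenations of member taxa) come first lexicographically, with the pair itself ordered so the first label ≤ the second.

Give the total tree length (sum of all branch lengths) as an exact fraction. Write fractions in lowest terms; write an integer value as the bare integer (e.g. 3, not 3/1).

1. join M+Y (d=2) ⇒ MY; edges |M|=1, |Y|=1
  updated: d(D,MY)=57/2, d(F,MY)=24
2. join F+MY (d=24) ⇒ FMY; edges |F|=12, |MY|=11
  updated: d(D,FMY)=35
3. join D+FMY (d=35) ⇒ DFMY; edges |D|=35/2, |FMY|=11/2
final tree: (D:35/2,(F:12,(M:1,Y:1):11):11/2)
total length: 48

48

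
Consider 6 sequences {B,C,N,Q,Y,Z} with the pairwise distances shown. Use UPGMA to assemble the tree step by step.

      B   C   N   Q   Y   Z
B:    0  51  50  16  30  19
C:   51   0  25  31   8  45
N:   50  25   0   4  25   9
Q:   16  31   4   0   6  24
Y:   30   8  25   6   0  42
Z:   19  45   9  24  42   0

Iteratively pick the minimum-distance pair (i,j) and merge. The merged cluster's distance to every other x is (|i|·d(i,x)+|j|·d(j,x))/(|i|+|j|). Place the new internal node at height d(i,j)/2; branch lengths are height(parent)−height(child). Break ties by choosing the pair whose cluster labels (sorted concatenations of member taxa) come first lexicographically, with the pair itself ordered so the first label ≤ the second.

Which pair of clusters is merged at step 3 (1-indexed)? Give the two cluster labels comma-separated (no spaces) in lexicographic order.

iteration 1: select N,Q (d=4); attach at lengths (2, 2); label the merged cluster NQ
  updated: d(B,NQ)=33, d(C,NQ)=28, d(NQ,Y)=31/2, d(NQ,Z)=33/2
iteration 2: select C,Y (d=8); attach at lengths (4, 4); label the merged cluster CY
  updated: d(B,CY)=81/2, d(CY,NQ)=87/4, d(CY,Z)=87/2
iteration 3: select NQ,Z (d=33/2); attach at lengths (25/4, 33/4); label the merged cluster NQZ
  updated: d(B,NQZ)=85/3, d(CY,NQZ)=29
iteration 4: select B,NQZ (d=85/3); attach at lengths (85/6, 71/12); label the merged cluster BNQZ
  updated: d(BNQZ,CY)=255/8
iteration 5: select BNQZ,CY (d=255/8); attach at lengths (85/48, 191/16); label the merged cluster BCNQYZ
final tree: ((B:85/6,((N:2,Q:2):25/4,Z:33/4):71/12):85/48,(C:4,Y:4):191/16)
total length: 1447/24

NQ,Z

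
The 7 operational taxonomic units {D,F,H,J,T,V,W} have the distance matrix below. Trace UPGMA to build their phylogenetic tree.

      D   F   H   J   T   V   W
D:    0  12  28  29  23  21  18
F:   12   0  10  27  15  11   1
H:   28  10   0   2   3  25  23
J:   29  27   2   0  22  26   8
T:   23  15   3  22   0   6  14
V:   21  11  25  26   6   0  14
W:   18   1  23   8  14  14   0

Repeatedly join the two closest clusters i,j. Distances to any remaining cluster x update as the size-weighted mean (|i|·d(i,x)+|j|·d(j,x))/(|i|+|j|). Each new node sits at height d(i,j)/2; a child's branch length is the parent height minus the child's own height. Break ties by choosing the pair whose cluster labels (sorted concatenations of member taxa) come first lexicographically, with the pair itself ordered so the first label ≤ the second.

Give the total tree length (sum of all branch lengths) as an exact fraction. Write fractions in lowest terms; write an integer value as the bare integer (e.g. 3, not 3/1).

step 1: merge (F,W) at d=1; branch lengths F→1/2, W→1/2; new cluster FW
  updated: d(D,FW)=15, d(FW,H)=33/2, d(FW,J)=35/2, d(FW,T)=29/2, d(FW,V)=25/2
step 2: merge (H,J) at d=2; branch lengths H→1, J→1; new cluster HJ
  updated: d(D,HJ)=57/2, d(FW,HJ)=17, d(HJ,T)=25/2, d(HJ,V)=51/2
step 3: merge (T,V) at d=6; branch lengths T→3, V→3; new cluster TV
  updated: d(D,TV)=22, d(FW,TV)=27/2, d(HJ,TV)=19
step 4: merge (FW,TV) at d=27/2; branch lengths FW→25/4, TV→15/4; new cluster FTVW
  updated: d(D,FTVW)=37/2, d(FTVW,HJ)=18
step 5: merge (FTVW,HJ) at d=18; branch lengths FTVW→9/4, HJ→8; new cluster FHJTVW
  updated: d(D,FHJTVW)=131/6
step 6: merge (D,FHJTVW) at d=131/6; branch lengths D→131/12, FHJTVW→23/12; new cluster DFHJTVW
final tree: (D:131/12,(((F:1/2,W:1/2):25/4,(T:3,V:3):15/4):9/4,(H:1,J:1):8):23/12)
total length: 505/12

505/12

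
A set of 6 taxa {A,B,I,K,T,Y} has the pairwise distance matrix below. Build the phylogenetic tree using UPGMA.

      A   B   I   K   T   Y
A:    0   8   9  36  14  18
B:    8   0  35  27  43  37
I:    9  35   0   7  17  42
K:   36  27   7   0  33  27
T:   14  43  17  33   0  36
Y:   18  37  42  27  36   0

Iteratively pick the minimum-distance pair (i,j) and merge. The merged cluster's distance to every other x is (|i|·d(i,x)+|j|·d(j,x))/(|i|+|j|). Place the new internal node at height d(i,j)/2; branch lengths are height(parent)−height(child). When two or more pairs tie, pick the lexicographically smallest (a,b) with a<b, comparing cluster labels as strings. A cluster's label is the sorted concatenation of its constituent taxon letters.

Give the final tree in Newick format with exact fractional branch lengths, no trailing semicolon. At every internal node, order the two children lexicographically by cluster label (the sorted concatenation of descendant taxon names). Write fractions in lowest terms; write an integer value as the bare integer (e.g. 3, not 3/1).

step 1: merge (I,K) at d=7; branch lengths I→7/2, K→7/2; new cluster IK
  updated: d(A,IK)=45/2, d(B,IK)=31, d(IK,T)=25, d(IK,Y)=69/2
step 2: merge (A,B) at d=8; branch lengths A→4, B→4; new cluster AB
  updated: d(AB,IK)=107/4, d(AB,T)=57/2, d(AB,Y)=55/2
step 3: merge (IK,T) at d=25; branch lengths IK→9, T→25/2; new cluster IKT
  updated: d(AB,IKT)=82/3, d(IKT,Y)=35
step 4: merge (AB,IKT) at d=82/3; branch lengths AB→29/3, IKT→7/6; new cluster ABIKT
  updated: d(ABIKT,Y)=32
step 5: merge (ABIKT,Y) at d=32; branch lengths ABIKT→7/3, Y→16; new cluster ABIKTY
final tree: (((A:4,B:4):29/3,((I:7/2,K:7/2):9,T:25/2):7/6):7/3,Y:16)
total length: 197/3

(((A:4,B:4):29/3,((I:7/2,K:7/2):9,T:25/2):7/6):7/3,Y:16)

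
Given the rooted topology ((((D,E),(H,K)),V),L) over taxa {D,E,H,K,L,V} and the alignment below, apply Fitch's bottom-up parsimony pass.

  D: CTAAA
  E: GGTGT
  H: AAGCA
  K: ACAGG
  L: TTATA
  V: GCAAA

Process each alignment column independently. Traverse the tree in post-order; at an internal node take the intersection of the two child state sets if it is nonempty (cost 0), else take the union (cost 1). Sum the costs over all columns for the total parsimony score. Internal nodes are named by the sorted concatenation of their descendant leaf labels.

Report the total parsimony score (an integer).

DE@0: {C} ∪ {G} = {C,G} (union, +1)
HK@0: {A} ∩ {A} = {A} (intersection, +0)
DEHK@0: {C,G} ∪ {A} = {A,C,G} (union, +1)
DEHKV@0: {A,C,G} ∩ {G} = {G} (intersection, +0)
DEHKLV@0: {G} ∪ {T} = {G,T} (union, +1)
DE@1: {T} ∪ {G} = {G,T} (union, +1)
HK@1: {A} ∪ {C} = {A,C} (union, +1)
DEHK@1: {G,T} ∪ {A,C} = {A,C,G,T} (union, +1)
DEHKV@1: {A,C,G,T} ∩ {C} = {C} (intersection, +0)
DEHKLV@1: {C} ∪ {T} = {C,T} (union, +1)
DE@2: {A} ∪ {T} = {A,T} (union, +1)
HK@2: {G} ∪ {A} = {A,G} (union, +1)
DEHK@2: {A,T} ∩ {A,G} = {A} (intersection, +0)
DEHKV@2: {A} ∩ {A} = {A} (intersection, +0)
DEHKLV@2: {A} ∩ {A} = {A} (intersection, +0)
DE@3: {A} ∪ {G} = {A,G} (union, +1)
HK@3: {C} ∪ {G} = {C,G} (union, +1)
DEHK@3: {A,G} ∩ {C,G} = {G} (intersection, +0)
DEHKV@3: {G} ∪ {A} = {A,G} (union, +1)
DEHKLV@3: {A,G} ∪ {T} = {A,G,T} (union, +1)
DE@4: {A} ∪ {T} = {A,T} (union, +1)
HK@4: {A} ∪ {G} = {A,G} (union, +1)
DEHK@4: {A,T} ∩ {A,G} = {A} (intersection, +0)
DEHKV@4: {A} ∩ {A} = {A} (intersection, +0)
DEHKLV@4: {A} ∩ {A} = {A} (intersection, +0)
per-site changes: [3, 4, 2, 4, 2]; total = 15

15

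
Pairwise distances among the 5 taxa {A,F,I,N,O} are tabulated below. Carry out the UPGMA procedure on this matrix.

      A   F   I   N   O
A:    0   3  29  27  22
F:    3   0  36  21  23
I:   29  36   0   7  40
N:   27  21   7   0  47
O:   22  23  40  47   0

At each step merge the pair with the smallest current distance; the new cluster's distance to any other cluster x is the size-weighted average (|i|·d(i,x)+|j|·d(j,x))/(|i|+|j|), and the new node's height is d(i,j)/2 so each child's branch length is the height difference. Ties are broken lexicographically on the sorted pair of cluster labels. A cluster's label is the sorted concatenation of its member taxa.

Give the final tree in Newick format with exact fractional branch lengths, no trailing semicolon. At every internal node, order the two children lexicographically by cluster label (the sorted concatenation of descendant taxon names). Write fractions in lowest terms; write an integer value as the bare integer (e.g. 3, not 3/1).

(((A:3/2,F:3/2):39/4,O:45/4):65/12,(I:7/2,N:7/2):79/6)

1. join A+F (d=3) ⇒ AF; edges |A|=3/2, |F|=3/2
  updated: d(AF,I)=65/2, d(AF,N)=24, d(AF,O)=45/2
2. join I+N (d=7) ⇒ IN; edges |I|=7/2, |N|=7/2
  updated: d(AF,IN)=113/4, d(IN,O)=87/2
3. join AF+O (d=45/2) ⇒ AFO; edges |AF|=39/4, |O|=45/4
  updated: d(AFO,IN)=100/3
4. join AFO+IN (d=100/3) ⇒ AFINO; edges |AFO|=65/12, |IN|=79/6
final tree: (((A:3/2,F:3/2):39/4,O:45/4):65/12,(I:7/2,N:7/2):79/6)
total length: 595/12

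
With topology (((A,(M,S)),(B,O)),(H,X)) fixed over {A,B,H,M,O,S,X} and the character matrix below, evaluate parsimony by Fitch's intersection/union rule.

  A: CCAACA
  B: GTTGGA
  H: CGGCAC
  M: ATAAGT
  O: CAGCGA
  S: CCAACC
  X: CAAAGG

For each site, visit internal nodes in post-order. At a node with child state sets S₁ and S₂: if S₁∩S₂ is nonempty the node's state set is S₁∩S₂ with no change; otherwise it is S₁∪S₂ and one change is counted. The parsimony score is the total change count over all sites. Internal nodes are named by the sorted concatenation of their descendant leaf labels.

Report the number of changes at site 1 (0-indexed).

site 0, node MS: M={A} ∪ S={C} → {A,C} (+1)
site 0, node AMS: A={C} ∩ MS={A,C} → {C} (+0)
site 0, node BO: B={G} ∪ O={C} → {C,G} (+1)
site 0, node ABMOS: AMS={C} ∩ BO={C,G} → {C} (+0)
site 0, node HX: H={C} ∩ X={C} → {C} (+0)
site 0, node ABHMOSX: ABMOS={C} ∩ HX={C} → {C} (+0)
site 1, node MS: M={T} ∪ S={C} → {C,T} (+1)
site 1, node AMS: A={C} ∩ MS={C,T} → {C} (+0)
site 1, node BO: B={T} ∪ O={A} → {A,T} (+1)
site 1, node ABMOS: AMS={C} ∪ BO={A,T} → {A,C,T} (+1)
site 1, node HX: H={G} ∪ X={A} → {A,G} (+1)
site 1, node ABHMOSX: ABMOS={A,C,T} ∩ HX={A,G} → {A} (+0)
site 2, node MS: M={A} ∩ S={A} → {A} (+0)
site 2, node AMS: A={A} ∩ MS={A} → {A} (+0)
site 2, node BO: B={T} ∪ O={G} → {G,T} (+1)
site 2, node ABMOS: AMS={A} ∪ BO={G,T} → {A,G,T} (+1)
site 2, node HX: H={G} ∪ X={A} → {A,G} (+1)
site 2, node ABHMOSX: ABMOS={A,G,T} ∩ HX={A,G} → {A,G} (+0)
site 3, node MS: M={A} ∩ S={A} → {A} (+0)
site 3, node AMS: A={A} ∩ MS={A} → {A} (+0)
site 3, node BO: B={G} ∪ O={C} → {C,G} (+1)
site 3, node ABMOS: AMS={A} ∪ BO={C,G} → {A,C,G} (+1)
site 3, node HX: H={C} ∪ X={A} → {A,C} (+1)
site 3, node ABHMOSX: ABMOS={A,C,G} ∩ HX={A,C} → {A,C} (+0)
site 4, node MS: M={G} ∪ S={C} → {C,G} (+1)
site 4, node AMS: A={C} ∩ MS={C,G} → {C} (+0)
site 4, node BO: B={G} ∩ O={G} → {G} (+0)
site 4, node ABMOS: AMS={C} ∪ BO={G} → {C,G} (+1)
site 4, node HX: H={A} ∪ X={G} → {A,G} (+1)
site 4, node ABHMOSX: ABMOS={C,G} ∩ HX={A,G} → {G} (+0)
site 5, node MS: M={T} ∪ S={C} → {C,T} (+1)
site 5, node AMS: A={A} ∪ MS={C,T} → {A,C,T} (+1)
site 5, node BO: B={A} ∩ O={A} → {A} (+0)
site 5, node ABMOS: AMS={A,C,T} ∩ BO={A} → {A} (+0)
site 5, node HX: H={C} ∪ X={G} → {C,G} (+1)
site 5, node ABHMOSX: ABMOS={A} ∪ HX={C,G} → {A,C,G} (+1)
per-site changes: [2, 4, 3, 3, 3, 4]; total = 19

4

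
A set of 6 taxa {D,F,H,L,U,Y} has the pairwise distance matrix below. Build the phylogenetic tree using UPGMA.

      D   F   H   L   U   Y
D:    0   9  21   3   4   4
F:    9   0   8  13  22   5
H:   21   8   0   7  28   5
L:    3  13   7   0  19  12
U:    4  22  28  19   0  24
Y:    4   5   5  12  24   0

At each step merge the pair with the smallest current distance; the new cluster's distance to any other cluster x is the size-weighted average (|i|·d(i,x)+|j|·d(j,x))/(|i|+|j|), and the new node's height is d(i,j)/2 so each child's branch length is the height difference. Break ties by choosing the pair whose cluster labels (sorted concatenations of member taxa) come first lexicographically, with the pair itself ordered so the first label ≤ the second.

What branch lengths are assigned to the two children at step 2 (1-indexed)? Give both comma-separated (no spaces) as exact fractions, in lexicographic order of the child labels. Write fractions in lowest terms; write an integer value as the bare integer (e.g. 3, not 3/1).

iteration 1: select D,L (d=3); attach at lengths (3/2, 3/2); label the merged cluster DL
  updated: d(DL,F)=11, d(DL,H)=14, d(DL,U)=23/2, d(DL,Y)=8
iteration 2: select F,Y (d=5); attach at lengths (5/2, 5/2); label the merged cluster FY
  updated: d(DL,FY)=19/2, d(FY,H)=13/2, d(FY,U)=23
iteration 3: select FY,H (d=13/2); attach at lengths (3/4, 13/4); label the merged cluster FHY
  updated: d(DL,FHY)=11, d(FHY,U)=74/3
iteration 4: select DL,FHY (d=11); attach at lengths (4, 9/4); label the merged cluster DFHLY
  updated: d(DFHLY,U)=97/5
iteration 5: select DFHLY,U (d=97/5); attach at lengths (21/5, 97/10); label the merged cluster DFHLUY
final tree: (((D:3/2,L:3/2):4,((F:5/2,Y:5/2):3/4,H:13/4):9/4):21/5,U:97/10)
total length: 643/20

5/2,5/2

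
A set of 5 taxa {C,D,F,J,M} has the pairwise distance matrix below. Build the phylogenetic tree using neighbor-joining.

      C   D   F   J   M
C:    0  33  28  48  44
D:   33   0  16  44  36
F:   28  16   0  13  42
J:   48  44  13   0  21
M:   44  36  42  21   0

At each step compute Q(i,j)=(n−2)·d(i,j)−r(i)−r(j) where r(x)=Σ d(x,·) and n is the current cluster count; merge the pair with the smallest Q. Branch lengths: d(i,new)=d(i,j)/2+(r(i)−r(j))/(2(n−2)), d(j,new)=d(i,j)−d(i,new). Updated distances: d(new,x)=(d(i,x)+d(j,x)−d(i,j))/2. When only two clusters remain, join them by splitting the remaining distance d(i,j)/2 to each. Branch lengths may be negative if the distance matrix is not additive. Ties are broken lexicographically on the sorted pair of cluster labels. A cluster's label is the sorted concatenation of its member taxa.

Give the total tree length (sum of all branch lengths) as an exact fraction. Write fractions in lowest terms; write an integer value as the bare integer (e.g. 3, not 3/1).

1. join J+M (d=21, Q=-206) ⇒ JM; edges |J|=23/3, |M|=40/3
  updated: d(C,JM)=71/2, d(D,JM)=59/2, d(F,JM)=17
2. join C+D (d=33, Q=-109) ⇒ CD; edges |C|=21, |D|=12
  updated: d(CD,F)=11/2, d(CD,JM)=16
3. join CD+F (d=11/2, Q=-77/2) ⇒ CDF; edges |CD|=9/4, |F|=13/4
  updated: d(CDF,JM)=55/4
4. join CDF+JM (d=55/4) ⇒ CDFJM; edges |CDF|=55/8, |JM|=55/8
final tree: (((C:21,D:12):9/4,F:13/4):55/8,(J:23/3,M:40/3):55/8)
total length: 293/4

293/4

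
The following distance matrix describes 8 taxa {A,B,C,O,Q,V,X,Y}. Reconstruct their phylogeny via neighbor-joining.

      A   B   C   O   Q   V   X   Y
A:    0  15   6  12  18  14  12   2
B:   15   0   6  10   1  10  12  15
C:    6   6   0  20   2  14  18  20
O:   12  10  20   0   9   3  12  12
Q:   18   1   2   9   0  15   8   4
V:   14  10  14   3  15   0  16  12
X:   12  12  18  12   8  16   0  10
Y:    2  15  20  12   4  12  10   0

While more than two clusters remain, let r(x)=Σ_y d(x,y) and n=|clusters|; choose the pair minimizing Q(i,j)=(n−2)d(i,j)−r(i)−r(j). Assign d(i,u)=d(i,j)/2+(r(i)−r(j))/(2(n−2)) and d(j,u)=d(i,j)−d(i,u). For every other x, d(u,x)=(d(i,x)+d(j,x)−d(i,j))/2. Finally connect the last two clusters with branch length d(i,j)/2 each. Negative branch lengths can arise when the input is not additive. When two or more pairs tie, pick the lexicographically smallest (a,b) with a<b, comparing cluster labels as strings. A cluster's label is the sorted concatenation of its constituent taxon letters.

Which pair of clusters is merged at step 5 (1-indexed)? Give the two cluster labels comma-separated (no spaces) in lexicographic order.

iteration 1: select O,V (d=3, Q=-144); attach at lengths (1, 2); label the merged cluster OV
  updated: d(A,OV)=23/2, d(B,OV)=17/2, d(C,OV)=31/2, d(OV,Q)=21/2, d(OV,X)=25/2, d(OV,Y)=21/2
iteration 2: select A,Y (d=2, Q=-116); attach at lengths (13/10, 7/10); label the merged cluster AY
  updated: d(AY,B)=14, d(AY,C)=12, d(AY,OV)=10, d(AY,Q)=10, d(AY,X)=10
iteration 3: select C,Q (d=2, Q=-77); attach at lengths (15/4, -7/4); label the merged cluster CQ
  updated: d(AY,CQ)=10, d(B,CQ)=5/2, d(CQ,OV)=12, d(CQ,X)=12
iteration 4: select B,CQ (d=5/2, Q=-66); attach at lengths (4/3, 7/6); label the merged cluster BCQ
  updated: d(AY,BCQ)=43/4, d(BCQ,OV)=9, d(BCQ,X)=43/4
iteration 5: select AY,X (d=10, Q=-44); attach at lengths (35/8, 45/8); label the merged cluster AXY
  updated: d(AXY,BCQ)=23/4, d(AXY,OV)=25/4
iteration 6: select AXY,BCQ (d=23/4, Q=-21); attach at lengths (3/2, 17/4); label the merged cluster ABCQXY
  updated: d(ABCQXY,OV)=19/4
iteration 7: select ABCQXY,OV (d=19/4); attach at lengths (19/8, 19/8); label the merged cluster ABCOQVXY
final tree: ((((A:13/10,Y:7/10):35/8,X:45/8):3/2,(B:4/3,(C:15/4,Q:-7/4):7/6):17/4):19/8,(O:1,V:2):19/8)
total length: 30

AY,X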